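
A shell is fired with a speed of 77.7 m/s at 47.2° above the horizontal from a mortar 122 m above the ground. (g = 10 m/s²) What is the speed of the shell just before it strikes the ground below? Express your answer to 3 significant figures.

v_x = 77.7 cos 47.2° = 52.79 m/s is unchanged throughout.
For the vertical component, v_y² = v_y0² + 2 g h = (57.01)² + 2×10×122 = 5690, so |v_y| = 75.43 m/s.
Impact speed = √(v_x² + v_y²) = √(2787 + 5690) = 92.1 m/s.

92.1 m/s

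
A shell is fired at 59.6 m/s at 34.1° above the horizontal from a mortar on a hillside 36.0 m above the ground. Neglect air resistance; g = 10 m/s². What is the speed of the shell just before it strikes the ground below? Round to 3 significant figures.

65.4 m/s

v_x = 59.6 cos 34.1° = 49.35 m/s is unchanged throughout.
For the vertical component, v_y² = v_y0² + 2 g h = (33.41)² + 2×10×36.0 = 1836, so |v_y| = 42.85 m/s.
Impact speed = √(v_x² + v_y²) = √(2435 + 1836) = 65.4 m/s.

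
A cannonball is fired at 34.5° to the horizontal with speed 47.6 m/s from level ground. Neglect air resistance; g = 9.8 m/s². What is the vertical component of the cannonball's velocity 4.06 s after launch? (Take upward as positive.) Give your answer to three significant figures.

-12.8 m/s

Initial vertical component: v_y0 = 47.6 sin 34.5° = 26.96 m/s.
v_y(t) = v_y0 − g t = 26.96 − 9.8 × 4.06 = -12.8 m/s.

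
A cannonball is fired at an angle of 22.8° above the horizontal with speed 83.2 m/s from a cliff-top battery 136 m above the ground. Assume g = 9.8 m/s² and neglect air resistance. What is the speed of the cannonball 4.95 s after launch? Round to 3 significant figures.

v_x = 83.2 cos 22.8° = 76.70 m/s (constant).
v_y(t) = 83.2 sin 22.8° − g t = 32.24 − 9.8 × 4.95 = -16.27 m/s.
Speed = √(v_x² + v_y²) = √(5883 + 264.7) = 78.4 m/s.

78.4 m/s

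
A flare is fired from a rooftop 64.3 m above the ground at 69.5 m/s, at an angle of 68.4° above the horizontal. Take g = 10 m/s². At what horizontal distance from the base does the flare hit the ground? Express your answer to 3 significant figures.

Components: v_x = 69.5 cos 68.4° = 25.58 m/s, v_y = 69.5 sin 68.4° = 64.62 m/s.
Vertical: 0 = 64.3 + 64.62 t − ½(10) t² ⇒ 5.000 t² − 64.62 t − 64.3 = 0.
t = [64.62 + √(4176 + 1286)] / 10.00 = 13.85 s.
Horizontal: R = v_x · t = 25.58 × 13.85 = 354 m.

354 m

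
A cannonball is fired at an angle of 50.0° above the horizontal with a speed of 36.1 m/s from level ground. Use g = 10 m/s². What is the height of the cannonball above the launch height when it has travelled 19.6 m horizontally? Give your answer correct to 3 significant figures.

v_x = 36.1 cos 50.0° = 23.20 m/s, v_y0 = 36.1 sin 50.0° = 27.65 m/s.
Time to reach x = 19.6 m: t = x / v_x = 19.6 / 23.20 = 0.8448 s.
y = v_y0 t − ½ g t² = 27.65×0.8448 − 5.000×0.8448² = 19.8 m.

19.8 m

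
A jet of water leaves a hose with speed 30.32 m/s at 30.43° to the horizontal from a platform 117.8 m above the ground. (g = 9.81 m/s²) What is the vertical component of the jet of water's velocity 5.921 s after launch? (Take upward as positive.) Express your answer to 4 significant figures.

-42.73 m/s

Initial vertical component: v_y0 = 30.32 sin 30.43° = 15.357 m/s.
v_y(t) = v_y0 − g t = 15.357 − 9.81 × 5.921 = -42.73 m/s.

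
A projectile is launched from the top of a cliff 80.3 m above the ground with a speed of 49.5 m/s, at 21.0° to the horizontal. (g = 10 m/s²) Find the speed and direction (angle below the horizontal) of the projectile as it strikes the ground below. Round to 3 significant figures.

63.7 m/s at 43.5° below the horizontal

v_x = 49.5 cos 21.0° = 46.21 m/s (constant).
|v_y| at impact = √((17.74)² + 2×10×80.3) = 43.83 m/s.
Speed = √(46.21² + 43.83²) = 63.7 m/s; angle = arctan(43.83/46.21) = 43.5° below horizontal.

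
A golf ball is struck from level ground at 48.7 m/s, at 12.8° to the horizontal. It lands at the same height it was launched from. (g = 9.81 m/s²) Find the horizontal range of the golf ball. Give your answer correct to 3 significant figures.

104 m

Components: v_x = 48.7 cos 12.8° = 47.49 m/s, v_y = 48.7 sin 12.8° = 10.79 m/s.
Time of flight (same landing height): t = 2 v_y / g = 2 × 10.79 / 9.81 = 2.200 s.
Range: R = v_x · t = 47.49 × 2.200 = 104 m.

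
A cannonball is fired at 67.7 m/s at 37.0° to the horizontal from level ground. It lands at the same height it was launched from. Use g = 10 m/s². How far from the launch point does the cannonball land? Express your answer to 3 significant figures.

441 m

For level ground, R = v₀² sin(2θ) / g.
sin(2 × 37.0°) = sin 74.00° = 0.9613.
R = (67.7)² × 0.9613 / 10 = 441 m.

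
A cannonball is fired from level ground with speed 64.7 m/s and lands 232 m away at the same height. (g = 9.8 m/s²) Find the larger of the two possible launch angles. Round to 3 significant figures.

Level-ground range: R = v₀² sin(2θ)/g ⇒ sin 2θ = R g / v₀² = 232×9.8/64.7² = 0.5431.
2θ = arcsin(0.5431) = 32.89° or 180° − 32.89° = 147.11°.
So θ = 16.4° or θ = 73.6°.

73.6°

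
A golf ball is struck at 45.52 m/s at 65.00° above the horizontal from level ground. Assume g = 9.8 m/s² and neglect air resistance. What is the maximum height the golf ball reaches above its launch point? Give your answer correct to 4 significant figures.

86.84 m

Vertical component of launch velocity: v_y = 45.52 sin 65.00° = 41.255 m/s.
At the highest point the vertical velocity is zero, so v_y² = 2 g h_max.
h_max = (41.255)² / (2 × 9.8) = 1702.0 / 19.60 = 86.84 m.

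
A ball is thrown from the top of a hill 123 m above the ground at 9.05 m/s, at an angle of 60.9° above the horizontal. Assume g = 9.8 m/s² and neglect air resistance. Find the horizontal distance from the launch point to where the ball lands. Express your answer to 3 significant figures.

25.9 m

Components: v_x = 9.05 cos 60.9° = 4.401 m/s, v_y = 9.05 sin 60.9° = 7.908 m/s.
Vertical: 0 = 123 + 7.908 t − ½(9.8) t² ⇒ 4.900 t² − 7.908 t − 123 = 0.
t = [7.908 + √(62.54 + 2411)] / 9.800 = 5.882 s.
Horizontal: R = v_x · t = 4.401 × 5.882 = 25.9 m.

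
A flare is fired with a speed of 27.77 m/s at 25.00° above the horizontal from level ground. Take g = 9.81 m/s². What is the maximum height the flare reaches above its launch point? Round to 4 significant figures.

7.020 m

Vertical component of launch velocity: v_y = 27.77 sin 25.00° = 11.736 m/s.
At the highest point the vertical velocity is zero, so v_y² = 2 g h_max.
h_max = (11.736)² / (2 × 9.81) = 137.73 / 19.62 = 7.020 m.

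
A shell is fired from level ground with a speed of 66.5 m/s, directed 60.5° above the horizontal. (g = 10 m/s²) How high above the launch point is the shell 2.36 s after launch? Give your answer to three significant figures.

v_y0 = 66.5 sin 60.5° = 57.88 m/s.
y(t) = v_y0 t − ½ g t² = 57.88×2.36 − 5.000×2.36² = 109 m.

109 m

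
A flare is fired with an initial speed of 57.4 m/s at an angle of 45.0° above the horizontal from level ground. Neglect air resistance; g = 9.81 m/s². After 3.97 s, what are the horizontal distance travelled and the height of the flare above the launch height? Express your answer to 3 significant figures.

v_x = 57.4 cos 45.0° = 40.59 m/s; v_y0 = 57.4 sin 45.0° = 40.59 m/s.
x = v_x t = 40.59 × 3.97 = 161 m.
y = v_y0 t − ½ g t² = 40.59×3.97 − 4.905×3.97² = 83.8 m.

x = 161 m, y = 83.8 m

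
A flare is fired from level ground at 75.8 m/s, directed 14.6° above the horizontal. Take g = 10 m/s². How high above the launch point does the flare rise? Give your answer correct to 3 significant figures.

Vertical component of launch velocity: v_y = 75.8 sin 14.6° = 19.11 m/s.
At the highest point the vertical velocity is zero, so v_y² = 2 g h_max.
h_max = (19.11)² / (2 × 10) = 365.2 / 20.00 = 18.3 m.

18.3 m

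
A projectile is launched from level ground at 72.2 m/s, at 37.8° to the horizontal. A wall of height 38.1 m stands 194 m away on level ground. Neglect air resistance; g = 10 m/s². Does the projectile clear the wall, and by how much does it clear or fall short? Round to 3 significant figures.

v_x = 72.2 cos 37.8° = 57.05 m/s; v_y0 = 72.2 sin 37.8° = 44.25 m/s.
Time to reach the wall: t = 194 / 57.05 = 3.401 s.
Height at that point: y = 44.25×3.401 − 5.000×3.401² = 92.66 m.
That is 92.66 − 38.1 = 54.6 m above the top of the wall, so the projectile clears it.

Yes — it clears the wall by 54.6 m.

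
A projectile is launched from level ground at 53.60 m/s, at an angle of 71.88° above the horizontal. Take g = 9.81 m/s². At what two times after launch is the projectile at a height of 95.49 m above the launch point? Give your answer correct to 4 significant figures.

v_y0 = 53.60 sin 71.88° = 50.942 m/s.
Set y = v_y0 t − ½ g t² = 95.49: 4.905 t² − 50.942 t + 95.49 = 0.
t = [50.942 ± √(2595.1 − 1873.5)] / 9.81 = (50.942 ± 26.863) / 9.81, giving t = 2.455 s or t = 7.931 s.
So the projectile is at 95.49 m at t = 2.455 s (rising) and t = 7.931 s (falling).

2.455 s and 7.931 s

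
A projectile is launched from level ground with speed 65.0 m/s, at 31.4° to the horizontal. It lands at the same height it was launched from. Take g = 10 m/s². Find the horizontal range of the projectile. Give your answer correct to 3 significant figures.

376 m

For level ground, R = v₀² sin(2θ) / g.
sin(2 × 31.4°) = sin 62.80° = 0.8894.
R = (65.0)² × 0.8894 / 10 = 376 m.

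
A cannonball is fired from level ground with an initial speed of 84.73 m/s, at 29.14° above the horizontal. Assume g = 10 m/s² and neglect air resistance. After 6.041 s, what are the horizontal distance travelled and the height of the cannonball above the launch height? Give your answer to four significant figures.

v_x = 84.73 cos 29.14° = 74.006 m/s; v_y0 = 84.73 sin 29.14° = 41.259 m/s.
x = v_x t = 74.006 × 6.041 = 447.1 m.
y = v_y0 t − ½ g t² = 41.259×6.041 − 5.000×6.041² = 66.78 m.

x = 447.1 m, y = 66.78 m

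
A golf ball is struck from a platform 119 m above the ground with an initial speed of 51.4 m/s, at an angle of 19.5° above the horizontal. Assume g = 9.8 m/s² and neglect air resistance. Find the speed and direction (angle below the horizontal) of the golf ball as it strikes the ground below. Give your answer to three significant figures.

70.5 m/s at 46.6° below the horizontal

v_x = 51.4 cos 19.5° = 48.45 m/s (constant).
|v_y| at impact = √((17.16)² + 2×9.8×119) = 51.25 m/s.
Speed = √(48.45² + 51.25²) = 70.5 m/s; angle = arctan(51.25/48.45) = 46.6° below horizontal.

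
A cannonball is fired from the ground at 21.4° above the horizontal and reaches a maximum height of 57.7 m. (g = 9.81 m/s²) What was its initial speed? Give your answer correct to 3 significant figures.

At maximum height v_y = 0, so (v₀ sin θ)² = 2 g H.
v₀ sin 21.4° = √(2 × 9.81 × 57.7) = 33.65 m/s.
v₀ = 33.65 / sin 21.4° = 33.65 / 0.3649 = 92.2 m/s.

92.2 m/s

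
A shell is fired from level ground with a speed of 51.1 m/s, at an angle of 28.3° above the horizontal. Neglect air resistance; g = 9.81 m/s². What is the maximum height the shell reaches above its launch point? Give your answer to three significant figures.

Vertical component of launch velocity: v_y = 51.1 sin 28.3° = 24.23 m/s.
At the highest point the vertical velocity is zero, so v_y² = 2 g h_max.
h_max = (24.23)² / (2 × 9.81) = 587.1 / 19.62 = 29.9 m.

29.9 m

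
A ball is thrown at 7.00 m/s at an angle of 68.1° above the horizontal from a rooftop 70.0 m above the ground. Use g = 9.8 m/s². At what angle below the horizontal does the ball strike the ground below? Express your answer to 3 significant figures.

v_x = 7.00 cos 68.1° = 2.611 m/s.
At impact |v_y| = √(v_y0² + 2 g h) = √(6.495² + 2×9.8×70.0) = 37.61 m/s.
Angle below horizontal = arctan(|v_y| / v_x) = arctan(37.61 / 2.611) = 86.0°.

86.0°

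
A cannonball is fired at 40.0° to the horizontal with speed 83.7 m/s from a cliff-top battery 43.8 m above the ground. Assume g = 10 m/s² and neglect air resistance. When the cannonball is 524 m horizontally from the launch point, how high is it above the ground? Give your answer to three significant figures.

v_x = 83.7 cos 40.0° = 64.12 m/s, v_y0 = 83.7 sin 40.0° = 53.80 m/s.
Time to reach x = 524 m: t = x / v_x = 524 / 64.12 = 8.172 s.
y = 43.8 + v_y0 t − ½ g t² = 43.8 + 53.80×8.172 − 5.000×8.172² = 150 m.

150 m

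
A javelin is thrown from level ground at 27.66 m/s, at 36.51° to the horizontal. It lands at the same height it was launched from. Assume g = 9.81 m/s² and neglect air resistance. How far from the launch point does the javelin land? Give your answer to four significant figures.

Components: v_x = 27.66 cos 36.51° = 22.232 m/s, v_y = 27.66 sin 36.51° = 16.457 m/s.
Time of flight (same landing height): t = 2 v_y / g = 2 × 16.457 / 9.81 = 3.3551 s.
Range: R = v_x · t = 22.232 × 3.3551 = 74.59 m.

74.59 m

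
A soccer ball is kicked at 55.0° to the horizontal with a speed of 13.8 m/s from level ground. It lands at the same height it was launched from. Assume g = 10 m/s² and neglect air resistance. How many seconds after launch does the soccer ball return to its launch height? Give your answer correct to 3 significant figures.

Vertical component: v_y = 13.8 sin 55.0° = 11.30 m/s.
For a projectile landing at launch height, time of flight is t = 2 v_y / g = 2 × 11.30 / 10 = 2.26 s.

2.26 s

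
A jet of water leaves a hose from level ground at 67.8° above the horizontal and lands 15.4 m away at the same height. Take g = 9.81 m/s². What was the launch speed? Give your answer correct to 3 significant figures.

14.7 m/s

On level ground, R = v₀² sin(2θ) / g, so v₀ = √(R g / sin 2θ).
sin(2 × 67.8°) = 0.6997.
v₀ = √(15.4 × 9.81 / 0.6997) = √215.9 = 14.7 m/s.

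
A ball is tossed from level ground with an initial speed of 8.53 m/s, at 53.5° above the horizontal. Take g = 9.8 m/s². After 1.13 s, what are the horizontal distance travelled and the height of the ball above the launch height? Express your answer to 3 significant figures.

v_x = 8.53 cos 53.5° = 5.074 m/s; v_y0 = 8.53 sin 53.5° = 6.857 m/s.
x = v_x t = 5.074 × 1.13 = 5.73 m.
y = v_y0 t − ½ g t² = 6.857×1.13 − 4.900×1.13² = 1.49 m.

x = 5.73 m, y = 1.49 m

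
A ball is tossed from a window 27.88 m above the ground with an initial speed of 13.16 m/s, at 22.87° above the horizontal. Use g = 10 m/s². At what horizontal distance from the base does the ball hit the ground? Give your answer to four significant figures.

Components: v_x = 13.16 cos 22.87° = 12.125 m/s, v_y = 13.16 sin 22.87° = 5.1145 m/s.
Vertical: 0 = 27.88 + 5.1145 t − ½(10) t² ⇒ 5.000 t² − 5.1145 t − 27.88 = 0.
t = [5.1145 + √(26.158 + 557.60)] / 10.00 = 2.9276 s.
Horizontal: R = v_x · t = 12.125 × 2.9276 = 35.50 m.

35.50 m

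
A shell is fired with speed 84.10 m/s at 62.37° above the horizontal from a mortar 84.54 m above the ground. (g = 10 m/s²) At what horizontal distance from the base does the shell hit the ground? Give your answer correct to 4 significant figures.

Components: v_x = 84.10 cos 62.37° = 39.002 m/s, v_y = 84.10 sin 62.37° = 74.509 m/s.
Vertical: 0 = 84.54 + 74.509 t − ½(10) t² ⇒ 5.000 t² − 74.509 t − 84.54 = 0.
t = [74.509 + √(5551.6 + 1690.8)] / 10.00 = 15.961 s.
Horizontal: R = v_x · t = 39.002 × 15.961 = 622.5 m.

622.5 m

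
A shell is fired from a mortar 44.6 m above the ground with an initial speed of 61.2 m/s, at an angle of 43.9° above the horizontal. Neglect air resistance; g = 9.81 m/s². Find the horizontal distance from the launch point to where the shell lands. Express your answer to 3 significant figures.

423 m

Components: v_x = 61.2 cos 43.9° = 44.10 m/s, v_y = 61.2 sin 43.9° = 42.44 m/s.
Vertical: 0 = 44.6 + 42.44 t − ½(9.81) t² ⇒ 4.905 t² − 42.44 t − 44.6 = 0.
t = [42.44 + √(1801 + 875.1)] / 9.810 = 9.599 s.
Horizontal: R = v_x · t = 44.10 × 9.599 = 423 m.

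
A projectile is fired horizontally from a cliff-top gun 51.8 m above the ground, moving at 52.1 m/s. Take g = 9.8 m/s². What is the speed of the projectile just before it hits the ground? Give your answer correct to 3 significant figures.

61.1 m/s

Fall time: t = √(2 × 51.8 / 9.8) = 3.251 s.
At impact: v_x = 52.1 m/s (unchanged), v_y = g t = 9.8 × 3.251 = 31.86 m/s.
Speed = √(v_x² + v_y²) = √(2714 + 1015) = 61.1 m/s.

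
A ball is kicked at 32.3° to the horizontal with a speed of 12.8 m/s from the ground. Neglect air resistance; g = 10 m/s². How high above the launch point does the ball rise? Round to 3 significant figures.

2.34 m

Vertical component of launch velocity: v_y = 12.8 sin 32.3° = 6.840 m/s.
At the highest point the vertical velocity is zero, so v_y² = 2 g h_max.
h_max = (6.840)² / (2 × 10) = 46.79 / 20.00 = 2.34 m.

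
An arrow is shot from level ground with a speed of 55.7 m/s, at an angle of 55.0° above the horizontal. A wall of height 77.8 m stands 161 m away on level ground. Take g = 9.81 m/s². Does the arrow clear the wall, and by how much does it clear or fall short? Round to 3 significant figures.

v_x = 55.7 cos 55.0° = 31.95 m/s; v_y0 = 55.7 sin 55.0° = 45.63 m/s.
Time to reach the wall: t = 161 / 31.95 = 5.039 s.
Height at that point: y = 45.63×5.039 − 4.905×5.039² = 105.4 m.
That is 105.4 − 77.8 = 27.6 m above the top of the wall, so the arrow clears it.

Yes — it clears the wall by 27.6 m.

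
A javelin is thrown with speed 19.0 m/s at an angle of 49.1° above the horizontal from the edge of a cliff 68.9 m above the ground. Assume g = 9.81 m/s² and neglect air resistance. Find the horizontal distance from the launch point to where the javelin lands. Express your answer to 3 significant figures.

68.3 m

Components: v_x = 19.0 cos 49.1° = 12.44 m/s, v_y = 19.0 sin 49.1° = 14.36 m/s.
Vertical: 0 = 68.9 + 14.36 t − ½(9.81) t² ⇒ 4.905 t² − 14.36 t − 68.9 = 0.
t = [14.36 + √(206.2 + 1352)] / 9.810 = 5.488 s.
Horizontal: R = v_x · t = 12.44 × 5.488 = 68.3 m.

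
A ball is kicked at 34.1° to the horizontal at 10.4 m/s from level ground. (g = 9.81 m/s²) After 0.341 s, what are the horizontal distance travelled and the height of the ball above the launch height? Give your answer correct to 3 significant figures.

v_x = 10.4 cos 34.1° = 8.612 m/s; v_y0 = 10.4 sin 34.1° = 5.831 m/s.
x = v_x t = 8.612 × 0.341 = 2.94 m.
y = v_y0 t − ½ g t² = 5.831×0.341 − 4.905×0.341² = 1.42 m.

x = 2.94 m, y = 1.42 m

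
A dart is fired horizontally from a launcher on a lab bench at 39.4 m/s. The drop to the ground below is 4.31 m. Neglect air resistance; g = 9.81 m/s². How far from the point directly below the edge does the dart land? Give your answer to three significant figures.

36.9 m

Initial vertical velocity is zero, so the fall time comes from h = ½ g t²: t = √(2 × 4.31 / 9.81) = 0.9374 s.
Horizontal motion is uniform at 39.4 m/s, so x = 39.4 × 0.9374 = 36.9 m.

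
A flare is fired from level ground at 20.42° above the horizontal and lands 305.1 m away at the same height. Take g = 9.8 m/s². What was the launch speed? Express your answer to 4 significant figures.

67.62 m/s

On level ground, R = v₀² sin(2θ) / g, so v₀ = √(R g / sin 2θ).
sin(2 × 20.42°) = 0.6539.
v₀ = √(305.1 × 9.8 / 0.6539) = √4572.5 = 67.62 m/s.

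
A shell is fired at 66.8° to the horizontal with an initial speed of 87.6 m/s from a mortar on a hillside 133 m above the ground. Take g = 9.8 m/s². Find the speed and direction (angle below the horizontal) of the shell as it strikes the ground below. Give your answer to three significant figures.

101 m/s at 70.1° below the horizontal

v_x = 87.6 cos 66.8° = 34.51 m/s (constant).
|v_y| at impact = √((80.52)² + 2×9.8×133) = 95.34 m/s.
Speed = √(34.51² + 95.34²) = 101 m/s; angle = arctan(95.34/34.51) = 70.1° below horizontal.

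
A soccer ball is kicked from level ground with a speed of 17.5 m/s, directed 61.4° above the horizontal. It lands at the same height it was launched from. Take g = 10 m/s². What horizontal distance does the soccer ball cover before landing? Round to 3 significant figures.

For level ground, R = v₀² sin(2θ) / g.
sin(2 × 61.4°) = sin 122.8° = 0.8406.
R = (17.5)² × 0.8406 / 10 = 25.7 m.

25.7 m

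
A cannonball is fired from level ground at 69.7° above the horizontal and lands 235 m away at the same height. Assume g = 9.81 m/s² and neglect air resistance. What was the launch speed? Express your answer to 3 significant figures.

59.5 m/s

On level ground, R = v₀² sin(2θ) / g, so v₀ = √(R g / sin 2θ).
sin(2 × 69.7°) = 0.6508.
v₀ = √(235 × 9.81 / 0.6508) = √3542 = 59.5 m/s.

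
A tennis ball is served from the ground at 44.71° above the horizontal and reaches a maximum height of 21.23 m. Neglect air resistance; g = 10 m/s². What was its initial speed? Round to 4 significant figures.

At maximum height v_y = 0, so (v₀ sin θ)² = 2 g H.
v₀ sin 44.71° = √(2 × 10 × 21.23) = 20.606 m/s.
v₀ = 20.606 / sin 44.71° = 20.606 / 0.7035 = 29.29 m/s.

29.29 m/s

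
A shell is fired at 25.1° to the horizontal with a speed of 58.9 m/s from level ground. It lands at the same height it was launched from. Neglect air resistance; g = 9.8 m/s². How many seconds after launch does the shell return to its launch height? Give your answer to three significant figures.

5.10 s

Vertical component: v_y = 58.9 sin 25.1° = 24.99 m/s.
For a projectile landing at launch height, time of flight is t = 2 v_y / g = 2 × 24.99 / 9.8 = 5.10 s.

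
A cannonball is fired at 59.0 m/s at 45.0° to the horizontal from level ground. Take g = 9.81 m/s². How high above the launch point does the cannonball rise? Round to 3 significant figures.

88.7 m

Vertical component of launch velocity: v_y = 59.0 sin 45.0° = 41.72 m/s.
At the highest point the vertical velocity is zero, so v_y² = 2 g h_max.
h_max = (41.72)² / (2 × 9.81) = 1741 / 19.62 = 88.7 m.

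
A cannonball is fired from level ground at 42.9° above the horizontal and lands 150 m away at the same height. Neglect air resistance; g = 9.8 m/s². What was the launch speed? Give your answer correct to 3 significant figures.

On level ground, R = v₀² sin(2θ) / g, so v₀ = √(R g / sin 2θ).
sin(2 × 42.9°) = 0.9973.
v₀ = √(150 × 9.8 / 0.9973) = √1474 = 38.4 m/s.

38.4 m/s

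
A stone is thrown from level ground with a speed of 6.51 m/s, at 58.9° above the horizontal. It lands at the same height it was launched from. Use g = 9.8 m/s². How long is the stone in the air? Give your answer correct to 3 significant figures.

1.14 s

Vertical component: v_y = 6.51 sin 58.9° = 5.574 m/s.
For a projectile landing at launch height, time of flight is t = 2 v_y / g = 2 × 5.574 / 9.8 = 1.14 s.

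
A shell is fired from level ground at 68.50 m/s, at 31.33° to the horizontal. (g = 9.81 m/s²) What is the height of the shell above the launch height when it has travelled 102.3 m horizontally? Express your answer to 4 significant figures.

v_x = 68.50 cos 31.33° = 58.512 m/s, v_y0 = 68.50 sin 31.33° = 35.618 m/s.
Time to reach x = 102.3 m: t = x / v_x = 102.3 / 58.512 = 1.7484 s.
y = v_y0 t − ½ g t² = 35.618×1.7484 − 4.905×1.7484² = 47.28 m.

47.28 m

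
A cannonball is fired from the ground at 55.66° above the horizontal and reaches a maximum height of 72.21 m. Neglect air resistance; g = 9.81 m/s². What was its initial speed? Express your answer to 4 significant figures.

At maximum height v_y = 0, so (v₀ sin θ)² = 2 g H.
v₀ sin 55.66° = √(2 × 9.81 × 72.21) = 37.640 m/s.
v₀ = 37.640 / sin 55.66° = 37.640 / 0.8257 = 45.59 m/s.

45.59 m/s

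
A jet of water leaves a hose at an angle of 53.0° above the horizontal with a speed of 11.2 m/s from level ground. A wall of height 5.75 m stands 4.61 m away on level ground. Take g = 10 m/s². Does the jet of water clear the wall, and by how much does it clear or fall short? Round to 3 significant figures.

v_x = 11.2 cos 53.0° = 6.740 m/s; v_y0 = 11.2 sin 53.0° = 8.945 m/s.
Time to reach the wall: t = 4.61 / 6.740 = 0.6840 s.
Height at that point: y = 8.945×0.6840 − 5.000×0.6840² = 3.779 m.
That is 5.75 − 3.779 = 1.97 m below the top of the wall, so the jet of water does not clear it.

No — it falls 1.97 m short of clearing the wall.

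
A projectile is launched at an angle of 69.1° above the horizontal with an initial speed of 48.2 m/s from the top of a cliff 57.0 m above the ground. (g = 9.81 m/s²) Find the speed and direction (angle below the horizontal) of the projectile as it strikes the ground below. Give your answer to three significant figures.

58.7 m/s at 73.0° below the horizontal

v_x = 48.2 cos 69.1° = 17.19 m/s (constant).
|v_y| at impact = √((45.03)² + 2×9.81×57.0) = 56.09 m/s.
Speed = √(17.19² + 56.09²) = 58.7 m/s; angle = arctan(56.09/17.19) = 73.0° below horizontal.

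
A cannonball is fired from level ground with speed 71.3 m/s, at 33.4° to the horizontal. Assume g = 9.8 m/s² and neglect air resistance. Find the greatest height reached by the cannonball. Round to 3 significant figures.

Vertical component of launch velocity: v_y = 71.3 sin 33.4° = 39.25 m/s.
At the highest point the vertical velocity is zero, so v_y² = 2 g h_max.
h_max = (39.25)² / (2 × 9.8) = 1541 / 19.60 = 78.6 m.

78.6 m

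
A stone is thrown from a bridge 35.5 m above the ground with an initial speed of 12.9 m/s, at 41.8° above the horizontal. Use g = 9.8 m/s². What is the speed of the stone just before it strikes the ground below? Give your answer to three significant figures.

29.4 m/s

v_x = 12.9 cos 41.8° = 9.617 m/s is unchanged throughout.
For the vertical component, v_y² = v_y0² + 2 g h = (8.598)² + 2×9.8×35.5 = 769.7, so |v_y| = 27.74 m/s.
Impact speed = √(v_x² + v_y²) = √(92.49 + 769.7) = 29.4 m/s.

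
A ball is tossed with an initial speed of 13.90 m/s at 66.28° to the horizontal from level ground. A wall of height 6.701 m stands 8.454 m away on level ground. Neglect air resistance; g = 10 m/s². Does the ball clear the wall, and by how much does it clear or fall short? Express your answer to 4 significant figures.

Yes — it clears the wall by 1.110 m.

v_x = 13.90 cos 66.28° = 5.5915 m/s; v_y0 = 13.90 sin 66.28° = 12.726 m/s.
Time to reach the wall: t = 8.454 / 5.5915 = 1.5119 s.
Height at that point: y = 12.726×1.5119 − 5.000×1.5119² = 7.8112 m.
That is 7.8112 − 6.701 = 1.110 m above the top of the wall, so the ball clears it.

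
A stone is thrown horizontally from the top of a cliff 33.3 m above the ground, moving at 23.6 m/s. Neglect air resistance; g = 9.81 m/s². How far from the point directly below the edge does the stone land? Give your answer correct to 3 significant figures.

Initial vertical velocity is zero, so the fall time comes from h = ½ g t²: t = √(2 × 33.3 / 9.81) = 2.606 s.
Horizontal motion is uniform at 23.6 m/s, so x = 23.6 × 2.606 = 61.5 m.

61.5 m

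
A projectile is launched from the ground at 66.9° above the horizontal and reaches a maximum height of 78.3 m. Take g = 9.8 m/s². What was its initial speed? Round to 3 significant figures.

At maximum height v_y = 0, so (v₀ sin θ)² = 2 g H.
v₀ sin 66.9° = √(2 × 9.8 × 78.3) = 39.17 m/s.
v₀ = 39.17 / sin 66.9° = 39.17 / 0.9198 = 42.6 m/s.

42.6 m/s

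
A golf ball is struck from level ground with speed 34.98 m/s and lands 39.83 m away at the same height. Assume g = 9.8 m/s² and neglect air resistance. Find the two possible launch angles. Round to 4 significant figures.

Level-ground range: R = v₀² sin(2θ)/g ⇒ sin 2θ = R g / v₀² = 39.83×9.8/34.98² = 0.3190.
2θ = arcsin(0.3190) = 18.602° or 180° − 18.602° = 161.398°.
So θ = 9.301° or θ = 80.70°.

9.301° and 80.70°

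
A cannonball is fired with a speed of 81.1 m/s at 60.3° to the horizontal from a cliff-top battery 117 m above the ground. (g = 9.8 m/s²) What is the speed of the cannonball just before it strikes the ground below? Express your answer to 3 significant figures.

v_x = 81.1 cos 60.3° = 40.18 m/s is unchanged throughout.
For the vertical component, v_y² = v_y0² + 2 g h = (70.45)² + 2×9.8×117 = 7256, so |v_y| = 85.18 m/s.
Impact speed = √(v_x² + v_y²) = √(1614 + 7256) = 94.2 m/s.

94.2 m/s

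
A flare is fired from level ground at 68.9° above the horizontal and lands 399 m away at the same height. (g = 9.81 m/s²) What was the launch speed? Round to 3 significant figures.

On level ground, R = v₀² sin(2θ) / g, so v₀ = √(R g / sin 2θ).
sin(2 × 68.9°) = 0.6717.
v₀ = √(399 × 9.81 / 0.6717) = √5827 = 76.3 m/s.

76.3 m/s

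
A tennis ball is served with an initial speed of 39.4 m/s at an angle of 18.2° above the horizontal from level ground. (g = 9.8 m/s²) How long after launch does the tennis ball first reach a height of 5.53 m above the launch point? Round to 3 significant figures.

v_y0 = 39.4 sin 18.2° = 12.31 m/s.
Set y = v_y0 t − ½ g t² = 5.53: 4.900 t² − 12.31 t + 5.53 = 0.
t = [12.31 ± √(151.5 − 108.4)] / 9.8 = (12.31 ± 6.565) / 9.8, giving t = 0.586 s or t = 1.93 s.
The tennis ball is on the way up at the first time, so t = 0.586 s.

0.586 s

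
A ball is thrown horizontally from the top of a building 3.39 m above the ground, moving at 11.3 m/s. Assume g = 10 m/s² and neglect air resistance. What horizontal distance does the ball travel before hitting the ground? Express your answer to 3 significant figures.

9.30 m

Initial vertical velocity is zero, so the fall time comes from h = ½ g t²: t = √(2 × 3.39 / 10) = 0.8234 s.
Horizontal motion is uniform at 11.3 m/s, so x = 11.3 × 0.8234 = 9.30 m.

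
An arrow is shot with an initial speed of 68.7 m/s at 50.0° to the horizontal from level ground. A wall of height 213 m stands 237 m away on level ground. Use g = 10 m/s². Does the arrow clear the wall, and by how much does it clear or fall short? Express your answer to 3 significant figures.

v_x = 68.7 cos 50.0° = 44.16 m/s; v_y0 = 68.7 sin 50.0° = 52.63 m/s.
Time to reach the wall: t = 237 / 44.16 = 5.367 s.
Height at that point: y = 52.63×5.367 − 5.000×5.367² = 138.4 m.
That is 213 − 138.4 = 74.6 m below the top of the wall, so the arrow does not clear it.

No — it falls 74.6 m short of clearing the wall.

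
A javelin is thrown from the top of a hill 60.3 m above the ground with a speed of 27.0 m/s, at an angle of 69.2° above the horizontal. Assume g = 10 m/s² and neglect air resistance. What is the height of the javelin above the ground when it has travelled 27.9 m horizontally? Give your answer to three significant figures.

91.4 m

v_x = 27.0 cos 69.2° = 9.588 m/s, v_y0 = 27.0 sin 69.2° = 25.24 m/s.
Time to reach x = 27.9 m: t = x / v_x = 27.9 / 9.588 = 2.910 s.
y = 60.3 + v_y0 t − ½ g t² = 60.3 + 25.24×2.910 − 5.000×2.910² = 91.4 m.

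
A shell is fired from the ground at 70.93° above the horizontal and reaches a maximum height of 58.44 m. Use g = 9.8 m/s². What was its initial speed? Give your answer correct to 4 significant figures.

35.81 m/s

At maximum height v_y = 0, so (v₀ sin θ)² = 2 g H.
v₀ sin 70.93° = √(2 × 9.8 × 58.44) = 33.844 m/s.
v₀ = 33.844 / sin 70.93° = 33.844 / 0.9451 = 35.81 m/s.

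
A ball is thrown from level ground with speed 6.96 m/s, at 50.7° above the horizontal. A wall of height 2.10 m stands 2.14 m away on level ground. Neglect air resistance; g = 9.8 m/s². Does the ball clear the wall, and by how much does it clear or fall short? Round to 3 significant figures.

No — it falls 0.640 m short of clearing the wall.

v_x = 6.96 cos 50.7° = 4.408 m/s; v_y0 = 6.96 sin 50.7° = 5.386 m/s.
Time to reach the wall: t = 2.14 / 4.408 = 0.4855 s.
Height at that point: y = 5.386×0.4855 − 4.900×0.4855² = 1.460 m.
That is 2.10 − 1.460 = 0.640 m below the top of the wall, so the ball does not clear it.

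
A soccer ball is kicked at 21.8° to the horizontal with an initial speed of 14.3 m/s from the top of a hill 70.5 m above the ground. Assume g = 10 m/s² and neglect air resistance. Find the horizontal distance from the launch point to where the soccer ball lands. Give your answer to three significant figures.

57.4 m

Components: v_x = 14.3 cos 21.8° = 13.28 m/s, v_y = 14.3 sin 21.8° = 5.311 m/s.
Vertical: 0 = 70.5 + 5.311 t − ½(10) t² ⇒ 5.000 t² − 5.311 t − 70.5 = 0.
t = [5.311 + √(28.21 + 1410)] / 10.00 = 4.323 s.
Horizontal: R = v_x · t = 13.28 × 4.323 = 57.4 m.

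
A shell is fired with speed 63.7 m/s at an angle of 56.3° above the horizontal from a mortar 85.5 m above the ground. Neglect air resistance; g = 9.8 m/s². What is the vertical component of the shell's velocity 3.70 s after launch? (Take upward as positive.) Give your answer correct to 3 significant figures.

Initial vertical component: v_y0 = 63.7 sin 56.3° = 53.00 m/s.
v_y(t) = v_y0 − g t = 53.00 − 9.8 × 3.70 = 16.7 m/s.

16.7 m/s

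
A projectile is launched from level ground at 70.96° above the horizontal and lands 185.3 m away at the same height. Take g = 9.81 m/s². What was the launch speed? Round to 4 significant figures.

On level ground, R = v₀² sin(2θ) / g, so v₀ = √(R g / sin 2θ).
sin(2 × 70.96°) = 0.6168.
v₀ = √(185.3 × 9.81 / 0.6168) = √2947.1 = 54.29 m/s.

54.29 m/s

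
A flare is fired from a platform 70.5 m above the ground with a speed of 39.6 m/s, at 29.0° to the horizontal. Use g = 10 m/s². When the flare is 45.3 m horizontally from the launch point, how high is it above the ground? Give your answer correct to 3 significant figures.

87.1 m

v_x = 39.6 cos 29.0° = 34.63 m/s, v_y0 = 39.6 sin 29.0° = 19.20 m/s.
Time to reach x = 45.3 m: t = x / v_x = 45.3 / 34.63 = 1.308 s.
y = 70.5 + v_y0 t − ½ g t² = 70.5 + 19.20×1.308 − 5.000×1.308² = 87.1 m.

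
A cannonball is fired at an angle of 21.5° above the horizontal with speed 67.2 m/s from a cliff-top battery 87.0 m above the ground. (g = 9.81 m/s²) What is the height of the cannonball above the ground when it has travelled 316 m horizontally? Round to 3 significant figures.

86.2 m

v_x = 67.2 cos 21.5° = 62.52 m/s, v_y0 = 67.2 sin 21.5° = 24.63 m/s.
Time to reach x = 316 m: t = x / v_x = 316 / 62.52 = 5.054 s.
y = 87.0 + v_y0 t − ½ g t² = 87.0 + 24.63×5.054 − 4.905×5.054² = 86.2 m.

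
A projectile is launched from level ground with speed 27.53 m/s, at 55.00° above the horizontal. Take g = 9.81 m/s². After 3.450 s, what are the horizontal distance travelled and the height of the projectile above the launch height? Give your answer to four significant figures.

v_x = 27.53 cos 55.00° = 15.791 m/s; v_y0 = 27.53 sin 55.00° = 22.551 m/s.
x = v_x t = 15.791 × 3.450 = 54.48 m.
y = v_y0 t − ½ g t² = 22.551×3.450 − 4.905×3.450² = 19.42 m.

x = 54.48 m, y = 19.42 m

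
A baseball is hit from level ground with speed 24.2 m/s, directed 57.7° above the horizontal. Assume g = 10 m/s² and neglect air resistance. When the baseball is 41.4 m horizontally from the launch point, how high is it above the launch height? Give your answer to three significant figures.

v_x = 24.2 cos 57.7° = 12.93 m/s, v_y0 = 24.2 sin 57.7° = 20.46 m/s.
Time to reach x = 41.4 m: t = x / v_x = 41.4 / 12.93 = 3.202 s.
y = v_y0 t − ½ g t² = 20.46×3.202 − 5.000×3.202² = 14.2 m.

14.2 m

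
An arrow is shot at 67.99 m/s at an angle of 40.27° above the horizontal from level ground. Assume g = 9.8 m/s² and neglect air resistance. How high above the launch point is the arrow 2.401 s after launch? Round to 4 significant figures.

77.27 m

v_y0 = 67.99 sin 40.27° = 43.948 m/s.
y(t) = v_y0 t − ½ g t² = 43.948×2.401 − 4.900×2.401² = 77.27 m.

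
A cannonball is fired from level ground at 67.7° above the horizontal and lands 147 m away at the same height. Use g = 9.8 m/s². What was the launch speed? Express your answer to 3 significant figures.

On level ground, R = v₀² sin(2θ) / g, so v₀ = √(R g / sin 2θ).
sin(2 × 67.7°) = 0.7022.
v₀ = √(147 × 9.8 / 0.7022) = √2052 = 45.3 m/s.

45.3 m/s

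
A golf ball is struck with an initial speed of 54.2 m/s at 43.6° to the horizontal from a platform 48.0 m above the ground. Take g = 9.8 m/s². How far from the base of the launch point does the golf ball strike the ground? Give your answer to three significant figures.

343 m

Components: v_x = 54.2 cos 43.6° = 39.25 m/s, v_y = 54.2 sin 43.6° = 37.38 m/s.
Vertical: 0 = 48.0 + 37.38 t − ½(9.8) t² ⇒ 4.900 t² − 37.38 t − 48.0 = 0.
t = [37.38 + √(1397 + 940.8)] / 9.800 = 8.748 s.
Horizontal: R = v_x · t = 39.25 × 8.748 = 343 m.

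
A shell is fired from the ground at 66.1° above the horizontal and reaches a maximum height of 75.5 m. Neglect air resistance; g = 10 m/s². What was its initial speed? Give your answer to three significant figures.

42.5 m/s

At maximum height v_y = 0, so (v₀ sin θ)² = 2 g H.
v₀ sin 66.1° = √(2 × 10 × 75.5) = 38.86 m/s.
v₀ = 38.86 / sin 66.1° = 38.86 / 0.9143 = 42.5 m/s.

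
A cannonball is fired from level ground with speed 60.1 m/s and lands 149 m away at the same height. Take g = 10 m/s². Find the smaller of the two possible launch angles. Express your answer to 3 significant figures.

Level-ground range: R = v₀² sin(2θ)/g ⇒ sin 2θ = R g / v₀² = 149×10/60.1² = 0.4125.
2θ = arcsin(0.4125) = 24.36° or 180° − 24.36° = 155.64°.
So θ = 12.2° or θ = 77.8°.

12.2°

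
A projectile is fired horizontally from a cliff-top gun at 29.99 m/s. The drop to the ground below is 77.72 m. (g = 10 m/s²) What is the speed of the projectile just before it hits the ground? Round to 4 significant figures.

Fall time: t = √(2 × 77.72 / 10) = 3.9426 s.
At impact: v_x = 29.99 m/s (unchanged), v_y = g t = 10 × 3.9426 = 39.426 m/s.
Speed = √(v_x² + v_y²) = √(899.40 + 1554.4) = 49.54 m/s.

49.54 m/s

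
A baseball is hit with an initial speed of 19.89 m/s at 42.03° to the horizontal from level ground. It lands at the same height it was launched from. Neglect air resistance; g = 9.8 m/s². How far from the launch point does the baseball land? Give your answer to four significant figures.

Components: v_x = 19.89 cos 42.03° = 14.774 m/s, v_y = 19.89 sin 42.03° = 13.317 m/s.
Time of flight (same landing height): t = 2 v_y / g = 2 × 13.317 / 9.8 = 2.7178 s.
Range: R = v_x · t = 14.774 × 2.7178 = 40.15 m.

40.15 m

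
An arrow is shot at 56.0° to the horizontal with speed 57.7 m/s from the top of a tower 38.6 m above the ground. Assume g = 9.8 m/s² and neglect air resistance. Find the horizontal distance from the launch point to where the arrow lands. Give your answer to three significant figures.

339 m

Components: v_x = 57.7 cos 56.0° = 32.27 m/s, v_y = 57.7 sin 56.0° = 47.84 m/s.
Vertical: 0 = 38.6 + 47.84 t − ½(9.8) t² ⇒ 4.900 t² − 47.84 t − 38.6 = 0.
t = [47.84 + √(2289 + 756.6)] / 9.800 = 10.51 s.
Horizontal: R = v_x · t = 32.27 × 10.51 = 339 m.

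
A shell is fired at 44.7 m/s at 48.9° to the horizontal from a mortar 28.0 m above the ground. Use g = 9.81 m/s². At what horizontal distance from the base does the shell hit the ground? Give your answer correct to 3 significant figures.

Components: v_x = 44.7 cos 48.9° = 29.38 m/s, v_y = 44.7 sin 48.9° = 33.68 m/s.
Vertical: 0 = 28.0 + 33.68 t − ½(9.81) t² ⇒ 4.905 t² − 33.68 t − 28.0 = 0.
t = [33.68 + √(1134 + 549.4)] / 9.810 = 7.616 s.
Horizontal: R = v_x · t = 29.38 × 7.616 = 224 m.

224 m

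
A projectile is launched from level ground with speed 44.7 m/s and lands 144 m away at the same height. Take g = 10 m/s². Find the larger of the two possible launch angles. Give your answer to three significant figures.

66.9°

Level-ground range: R = v₀² sin(2θ)/g ⇒ sin 2θ = R g / v₀² = 144×10/44.7² = 0.7207.
2θ = arcsin(0.7207) = 46.11° or 180° − 46.11° = 133.89°.
So θ = 23.1° or θ = 66.9°.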